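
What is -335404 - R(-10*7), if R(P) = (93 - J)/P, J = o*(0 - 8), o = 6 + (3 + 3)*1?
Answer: -3354013/10 ≈ -3.3540e+5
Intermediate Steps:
o = 12 (o = 6 + 6*1 = 6 + 6 = 12)
J = -96 (J = 12*(0 - 8) = 12*(-8) = -96)
R(P) = 189/P (R(P) = (93 - 1*(-96))/P = (93 + 96)/P = 189/P)
-335404 - R(-10*7) = -335404 - 189/((-10*7)) = -335404 - 189/(-70) = -335404 - 189*(-1)/70 = -335404 - 1*(-27/10) = -335404 + 27/10 = -3354013/10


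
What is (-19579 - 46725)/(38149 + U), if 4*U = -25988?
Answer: -16576/7913 ≈ -2.0948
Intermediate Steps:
U = -6497 (U = (¼)*(-25988) = -6497)
(-19579 - 46725)/(38149 + U) = (-19579 - 46725)/(38149 - 6497) = -66304/31652 = -66304*1/31652 = -16576/7913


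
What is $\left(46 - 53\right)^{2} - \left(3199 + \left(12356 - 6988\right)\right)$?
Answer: $-8518$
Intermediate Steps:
$\left(46 - 53\right)^{2} - \left(3199 + \left(12356 - 6988\right)\right) = \left(-7\right)^{2} - \left(3199 + \left(12356 - 6988\right)\right) = 49 - \left(3199 + 5368\right) = 49 - 8567 = -8518$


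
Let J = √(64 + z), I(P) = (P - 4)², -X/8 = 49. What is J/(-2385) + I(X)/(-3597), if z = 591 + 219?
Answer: -4752/109 - √874/2385 ≈ -43.609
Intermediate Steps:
X = -392 (X = -8*49 = -392)
I(P) = (-4 + P)²
z = 810
J = √874 (J = √(64 + 810) = √874 ≈ 29.563)
J/(-2385) + I(X)/(-3597) = √874/(-2385) + (-4 - 392)²/(-3597) = √874*(-1/2385) + (-396)²*(-1/3597) = -√874/2385 + 156816*(-1/3597) = -√874/2385 - 4752/109 = -4752/109 - √874/2385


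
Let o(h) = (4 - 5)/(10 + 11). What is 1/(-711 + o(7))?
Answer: -21/14932 ≈ -0.0014064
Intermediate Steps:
o(h) = -1/21
1/(-711 + o(7)) = 1/(-711 - 1/21) = 1/(-14932/21) = -21/14932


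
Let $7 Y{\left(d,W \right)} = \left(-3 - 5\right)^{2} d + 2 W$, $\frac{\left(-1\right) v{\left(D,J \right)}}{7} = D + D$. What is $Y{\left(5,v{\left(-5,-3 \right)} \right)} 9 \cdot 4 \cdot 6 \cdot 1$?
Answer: $\frac{99360}{7} \approx 14194.0$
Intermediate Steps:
$v{\left(D,J \right)} = - 14 D$ ($v{\left(D,J \right)} = - 7 \left(D + D\right) = - 7 \cdot 2 D = - 14 D$)
$Y{\left(d,W \right)} = \frac{2 W}{7} + \frac{64 d}{7}$ ($Y{\left(d,W \right)} = \frac{\left(-3 - 5\right)^{2} d + 2 W}{7} = \frac{\left(-8\right)^{2} d + 2 W}{7} = \frac{64 d + 2 W}{7} = \frac{2 W + 64 d}{7} = \frac{2 W}{7} + \frac{64 d}{7}$)
$Y{\left(5,v{\left(-5,-3 \right)} \right)} 9 \cdot 4 \cdot 6 \cdot 1 = \left(\frac{2 \left(\left(-14\right) \left(-5\right)\right)}{7} + \frac{64}{7} \cdot 5\right) 9 \cdot 4 \cdot 6 \cdot 1 = \left(\frac{2}{7} \cdot 70 + \frac{320}{7}\right) 9 \cdot 24 \cdot 1 = \left(20 + \frac{320}{7}\right) 9 \cdot 24 = \frac{460}{7} \cdot 9 \cdot 24 = \frac{4140}{7} \cdot 24 = \frac{99360}{7}$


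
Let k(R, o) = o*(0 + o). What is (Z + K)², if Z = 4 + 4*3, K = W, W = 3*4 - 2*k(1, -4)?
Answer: 16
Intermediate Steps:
k(R, o) = o² (k(R, o) = o*o = o²)
W = -20 (W = 3*4 - 2*(-4)² = 12 - 2*16 = 12 - 32 = -20)
K = -20
Z = 16 (Z = 4 + 12 = 16)
(Z + K)² = (16 - 20)² = (-4)² = 16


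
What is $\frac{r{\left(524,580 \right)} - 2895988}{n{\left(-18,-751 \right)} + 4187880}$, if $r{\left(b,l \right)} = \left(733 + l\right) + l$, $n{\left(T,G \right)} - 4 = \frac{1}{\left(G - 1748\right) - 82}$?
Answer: $- \frac{7469659195}{10808928603} \approx -0.69106$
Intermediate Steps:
$n{\left(T,G \right)} = 4 + \frac{1}{-1830 + G}$ ($n{\left(T,G \right)} = 4 + \frac{1}{\left(G - 1748\right) - 82} = 4 + \frac{1}{\left(-1748 + G\right) - 82} = 4 + \frac{1}{-1830 + G}$)
$r{\left(b,l \right)} = 733 + 2 l$
$\frac{r{\left(524,580 \right)} - 2895988}{n{\left(-18,-751 \right)} + 4187880} = \frac{\left(733 + 2 \cdot 580\right) - 2895988}{\frac{-7319 + 4 \left(-751\right)}{-1830 - 751} + 4187880} = \frac{\left(733 + 1160\right) - 2895988}{\frac{-7319 - 3004}{-2581} + 4187880} = \frac{1893 - 2895988}{\left(- \frac{1}{2581}\right) \left(-10323\right) + 4187880} = - \frac{2894095}{\frac{10323}{2581} + 4187880} = - \frac{2894095}{\frac{10808928603}{2581}} = \left(-2894095\right) \frac{2581}{10808928603} = - \frac{7469659195}{10808928603}$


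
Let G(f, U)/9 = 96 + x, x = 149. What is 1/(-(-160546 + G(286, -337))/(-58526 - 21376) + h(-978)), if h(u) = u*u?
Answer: 79902/76424826227 ≈ 1.0455e-6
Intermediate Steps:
h(u) = u²
G(f, U) = 2205 (G(f, U) = 9*(96 + 149) = 9*245 = 2205)
1/(-(-160546 + G(286, -337))/(-58526 - 21376) + h(-978)) = 1/(-(-160546 + 2205)/(-58526 - 21376) + (-978)²) = 1/(-(-158341)/(-79902) + 956484) = 1/(-(-158341)*(-1)/79902 + 956484) = 1/(-1*158341/79902 + 956484) = 1/(-158341/79902 + 956484) = 1/(76424826227/79902) = 79902/76424826227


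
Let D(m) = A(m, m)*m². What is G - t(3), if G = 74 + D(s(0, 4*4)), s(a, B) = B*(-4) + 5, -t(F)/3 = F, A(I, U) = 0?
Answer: 83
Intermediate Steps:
t(F) = -3*F
s(a, B) = 5 - 4*B (s(a, B) = -4*B + 5 = 5 - 4*B)
D(m) = 0 (D(m) = 0*m² = 0)
G = 74 (G = 74 + 0 = 74)
G - t(3) = 74 - (-3)*3 = 74 - 1*(-9) = 74 + 9 = 83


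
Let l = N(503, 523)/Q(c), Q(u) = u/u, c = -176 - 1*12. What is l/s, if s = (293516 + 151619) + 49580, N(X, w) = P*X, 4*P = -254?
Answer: -63881/989430 ≈ -0.064563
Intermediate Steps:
P = -127/2 (P = (¼)*(-254) = -127/2 ≈ -63.500)
N(X, w) = -127*X/2
c = -188 (c = -176 - 12 = -188)
Q(u) = 1
l = -63881/2 (l = -127/2*503/1 = -63881/2*1 = -63881/2 ≈ -31941.)
s = 494715 (s = 445135 + 49580 = 494715)
l/s = -63881/2/494715 = -63881/2*1/494715 = -63881/989430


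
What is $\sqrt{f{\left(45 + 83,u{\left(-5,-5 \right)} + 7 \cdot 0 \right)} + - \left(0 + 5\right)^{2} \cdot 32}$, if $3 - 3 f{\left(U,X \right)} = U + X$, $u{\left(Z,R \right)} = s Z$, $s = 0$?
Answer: $\frac{5 i \sqrt{303}}{3} \approx 29.012 i$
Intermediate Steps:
$u{\left(Z,R \right)} = 0$ ($u{\left(Z,R \right)} = 0 Z = 0$)
$f{\left(U,X \right)} = 1 - \frac{U}{3} - \frac{X}{3}$ ($f{\left(U,X \right)} = 1 - \frac{U + X}{3} = 1 - \left(\frac{U}{3} + \frac{X}{3}\right) = 1 - \frac{U}{3} - \frac{X}{3}$)
$\sqrt{f{\left(45 + 83,u{\left(-5,-5 \right)} + 7 \cdot 0 \right)} + - \left(0 + 5\right)^{2} \cdot 32} = \sqrt{\left(1 - \frac{45 + 83}{3} - \frac{0 + 7 \cdot 0}{3}\right) + - \left(0 + 5\right)^{2} \cdot 32} = \sqrt{\left(1 - \frac{128}{3} - \frac{0 + 0}{3}\right) + - 5^{2} \cdot 32} = \sqrt{\left(1 - \frac{128}{3} - 0\right) + \left(-1\right) 25 \cdot 32} = \sqrt{\left(1 - \frac{128}{3} + 0\right) - 800} = \sqrt{- \frac{125}{3} - 800} = \sqrt{- \frac{2525}{3}} = \frac{5 i \sqrt{303}}{3}$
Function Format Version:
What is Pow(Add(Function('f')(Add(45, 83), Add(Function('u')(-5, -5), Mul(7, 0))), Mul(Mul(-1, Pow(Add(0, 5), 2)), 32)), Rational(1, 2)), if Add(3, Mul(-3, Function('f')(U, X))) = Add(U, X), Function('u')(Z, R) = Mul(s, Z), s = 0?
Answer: Mul(Rational(5, 3), I, Pow(303, Rational(1, 2))) ≈ Mul(29.012, I)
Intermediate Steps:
Function('u')(Z, R) = 0 (Function('u')(Z, R) = Mul(0, Z) = 0)
Function('f')(U, X) = Add(1, Mul(Rational(-1, 3), U), Mul(Rational(-1, 3), X)) (Function('f')(U, X) = Add(1, Mul(Rational(-1, 3), Add(U, X))) = Add(1, Add(Mul(Rational(-1, 3), U), Mul(Rational(-1, 3), X))) = Add(1, Mul(Rational(-1, 3), U), Mul(Rational(-1, 3), X)))
Pow(Add(Function('f')(Add(45, 83), Add(Function('u')(-5, -5), Mul(7, 0))), Mul(Mul(-1, Pow(Add(0, 5), 2)), 32)), Rational(1, 2)) = Pow(Add(Add(1, Mul(Rational(-1, 3), Add(45, 83)), Mul(Rational(-1, 3), Add(0, Mul(7, 0)))), Mul(Mul(-1, Pow(Add(0, 5), 2)), 32)), Rational(1, 2)) = Pow(Add(Add(1, Mul(Rational(-1, 3), 128), Mul(Rational(-1, 3), Add(0, 0))), Mul(Mul(-1, Pow(5, 2)), 32)), Rational(1, 2)) = Pow(Add(Add(1, Rational(-128, 3), Mul(Rational(-1, 3), 0)), Mul(Mul(-1, 25), 32)), Rational(1, 2)) = Pow(Add(Add(1, Rational(-128, 3), 0), Mul(-25, 32)), Rational(1, 2)) = Pow(Add(Rational(-125, 3), -800), Rational(1, 2)) = Pow(Rational(-2525, 3), Rational(1, 2)) = Mul(Rational(5, 3), I, Pow(303, Rational(1, 2)))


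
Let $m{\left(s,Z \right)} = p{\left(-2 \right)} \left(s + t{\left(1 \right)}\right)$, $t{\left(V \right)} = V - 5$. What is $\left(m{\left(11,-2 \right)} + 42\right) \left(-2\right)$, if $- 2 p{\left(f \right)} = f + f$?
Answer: $-112$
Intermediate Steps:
$p{\left(f \right)} = - f$ ($p{\left(f \right)} = - \frac{f + f}{2} = - \frac{2 f}{2} = - f$)
$t{\left(V \right)} = -5 + V$
$m{\left(s,Z \right)} = -8 + 2 s$ ($m{\left(s,Z \right)} = \left(-1\right) \left(-2\right) \left(s + \left(-5 + 1\right)\right) = 2 \left(s - 4\right) = 2 \left(-4 + s\right) = -8 + 2 s$)
$\left(m{\left(11,-2 \right)} + 42\right) \left(-2\right) = \left(\left(-8 + 2 \cdot 11\right) + 42\right) \left(-2\right) = \left(\left(-8 + 22\right) + 42\right) \left(-2\right) = \left(14 + 42\right) \left(-2\right) = 56 \left(-2\right) = -112$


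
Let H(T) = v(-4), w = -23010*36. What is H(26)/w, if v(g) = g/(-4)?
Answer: -1/828360 ≈ -1.2072e-6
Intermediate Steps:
v(g) = -g/4 (v(g) = g*(-¼) = -g/4)
w = -828360
H(T) = 1 (H(T) = -¼*(-4) = 1)
H(26)/w = 1/(-828360) = 1*(-1/828360) = -1/828360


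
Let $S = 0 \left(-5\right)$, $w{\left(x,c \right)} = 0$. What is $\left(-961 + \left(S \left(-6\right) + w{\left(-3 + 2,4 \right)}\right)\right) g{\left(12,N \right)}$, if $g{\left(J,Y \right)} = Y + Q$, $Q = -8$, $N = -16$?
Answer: $23064$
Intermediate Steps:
$S = 0$
$g{\left(J,Y \right)} = -8 + Y$ ($g{\left(J,Y \right)} = Y - 8 = -8 + Y$)
$\left(-961 + \left(S \left(-6\right) + w{\left(-3 + 2,4 \right)}\right)\right) g{\left(12,N \right)} = \left(-961 + \left(0 \left(-6\right) + 0\right)\right) \left(-8 - 16\right) = \left(-961 + \left(0 + 0\right)\right) \left(-24\right) = \left(-961 + 0\right) \left(-24\right) = \left(-961\right) \left(-24\right) = 23064$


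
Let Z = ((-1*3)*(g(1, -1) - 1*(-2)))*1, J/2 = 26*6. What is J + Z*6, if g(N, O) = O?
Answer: 294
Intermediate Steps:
J = 312 (J = 2*(26*6) = 2*156 = 312)
Z = -3 (Z = ((-1*3)*(-1 - 1*(-2)))*1 = -3*(-1 + 2)*1 = -3*1*1 = -3*1 = -3)
J + Z*6 = 312 - 3*6 = 312 - 18 = 294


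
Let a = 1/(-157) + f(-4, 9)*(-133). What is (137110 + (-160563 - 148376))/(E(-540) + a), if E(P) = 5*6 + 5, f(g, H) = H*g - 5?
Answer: -26977153/861615 ≈ -31.310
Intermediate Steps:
f(g, H) = -5 + H*g
E(P) = 35 (E(P) = 30 + 5 = 35)
a = 856120/157 (a = 1/(-157) + (-5 + 9*(-4))*(-133) = -1/157 + (-5 - 36)*(-133) = -1/157 - 41*(-133) = -1/157 + 5453 = 856120/157 ≈ 5453.0)
(137110 + (-160563 - 148376))/(E(-540) + a) = (137110 + (-160563 - 148376))/(35 + 856120/157) = (137110 - 308939)/(861615/157) = -171829*157/861615 = -26977153/861615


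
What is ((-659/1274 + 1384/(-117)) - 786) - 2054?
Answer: -32705003/11466 ≈ -2852.3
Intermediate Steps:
((-659/1274 + 1384/(-117)) - 786) - 2054 = ((-659*1/1274 + 1384*(-1/117)) - 786) - 2054 = ((-659/1274 - 1384/117) - 786) - 2054 = (-141563/11466 - 786) - 2054 = -9153839/11466 - 2054 = -32705003/11466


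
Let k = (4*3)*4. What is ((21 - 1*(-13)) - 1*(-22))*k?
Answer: 2688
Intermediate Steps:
k = 48 (k = 12*4 = 48)
((21 - 1*(-13)) - 1*(-22))*k = ((21 - 1*(-13)) - 1*(-22))*48 = ((21 + 13) + 22)*48 = (34 + 22)*48 = 56*48 = 2688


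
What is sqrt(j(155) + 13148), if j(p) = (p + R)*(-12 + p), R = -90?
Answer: sqrt(22443) ≈ 149.81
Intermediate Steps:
j(p) = (-90 + p)*(-12 + p) (j(p) = (p - 90)*(-12 + p) = (-90 + p)*(-12 + p))
sqrt(j(155) + 13148) = sqrt((1080 + 155**2 - 102*155) + 13148) = sqrt((1080 + 24025 - 15810) + 13148) = sqrt(9295 + 13148) = sqrt(22443)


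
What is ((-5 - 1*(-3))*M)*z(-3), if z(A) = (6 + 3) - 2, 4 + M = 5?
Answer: -14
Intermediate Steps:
M = 1 (M = -4 + 5 = 1)
z(A) = 7 (z(A) = 9 - 2 = 7)
((-5 - 1*(-3))*M)*z(-3) = ((-5 - 1*(-3))*1)*7 = ((-5 + 3)*1)*7 = -2*1*7 = -2*7 = -14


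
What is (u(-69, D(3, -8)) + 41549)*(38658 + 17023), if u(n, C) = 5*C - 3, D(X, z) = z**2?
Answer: 2331140746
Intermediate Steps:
u(n, C) = -3 + 5*C
(u(-69, D(3, -8)) + 41549)*(38658 + 17023) = ((-3 + 5*(-8)**2) + 41549)*(38658 + 17023) = ((-3 + 5*64) + 41549)*55681 = ((-3 + 320) + 41549)*55681 = (317 + 41549)*55681 = 41866*55681 = 2331140746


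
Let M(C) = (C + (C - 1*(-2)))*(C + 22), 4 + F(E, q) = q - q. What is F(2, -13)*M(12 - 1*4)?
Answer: -2160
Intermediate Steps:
F(E, q) = -4 (F(E, q) = -4 + (q - q) = -4 + 0 = -4)
M(C) = (2 + 2*C)*(22 + C) (M(C) = (C + (C + 2))*(22 + C) = (C + (2 + C))*(22 + C) = (2 + 2*C)*(22 + C))
F(2, -13)*M(12 - 1*4) = -4*(44 + 2*(12 - 1*4)² + 46*(12 - 1*4)) = -4*(44 + 2*(12 - 4)² + 46*(12 - 4)) = -4*(44 + 2*8² + 46*8) = -4*(44 + 2*64 + 368) = -4*(44 + 128 + 368) = -4*540 = -2160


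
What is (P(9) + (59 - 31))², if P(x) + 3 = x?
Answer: 1156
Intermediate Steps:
P(x) = -3 + x
(P(9) + (59 - 31))² = ((-3 + 9) + (59 - 31))² = (6 + 28)² = 34² = 1156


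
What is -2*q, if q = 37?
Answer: -74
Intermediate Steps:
-2*q = -2*37 = -74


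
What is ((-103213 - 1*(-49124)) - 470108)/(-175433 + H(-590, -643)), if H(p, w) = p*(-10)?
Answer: 524197/169533 ≈ 3.0920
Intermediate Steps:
H(p, w) = -10*p
((-103213 - 1*(-49124)) - 470108)/(-175433 + H(-590, -643)) = ((-103213 - 1*(-49124)) - 470108)/(-175433 - 10*(-590)) = ((-103213 + 49124) - 470108)/(-175433 + 5900) = (-54089 - 470108)/(-169533) = -524197*(-1/169533) = 524197/169533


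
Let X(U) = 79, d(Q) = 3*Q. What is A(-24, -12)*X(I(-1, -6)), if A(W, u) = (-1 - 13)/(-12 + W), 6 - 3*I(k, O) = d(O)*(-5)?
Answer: 553/18 ≈ 30.722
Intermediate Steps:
I(k, O) = 2 + 5*O (I(k, O) = 2 - 3*O*(-5)/3 = 2 - (-5)*O = 2 + 5*O)
A(W, u) = -14/(-12 + W)
A(-24, -12)*X(I(-1, -6)) = -14/(-12 - 24)*79 = -14/(-36)*79 = -14*(-1/36)*79 = (7/18)*79 = 553/18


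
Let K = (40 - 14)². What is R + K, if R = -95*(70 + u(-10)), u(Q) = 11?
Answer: -7019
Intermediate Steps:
K = 676 (K = 26² = 676)
R = -7695 (R = -95*(70 + 11) = -95*81 = -7695)
R + K = -7695 + 676 = -7019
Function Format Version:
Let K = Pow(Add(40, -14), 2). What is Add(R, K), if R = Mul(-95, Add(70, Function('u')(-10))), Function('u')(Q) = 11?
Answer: -7019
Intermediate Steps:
K = 676 (K = Pow(26, 2) = 676)
R = -7695 (R = Mul(-95, Add(70, 11)) = Mul(-95, 81) = -7695)
Add(R, K) = Add(-7695, 676) = -7019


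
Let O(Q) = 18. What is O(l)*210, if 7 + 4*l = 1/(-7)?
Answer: 3780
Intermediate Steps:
l = -25/14 (l = -7/4 + (¼)/(-7) = -7/4 + (¼)*(-⅐) = -7/4 - 1/28 = -25/14 ≈ -1.7857)
O(l)*210 = 18*210 = 3780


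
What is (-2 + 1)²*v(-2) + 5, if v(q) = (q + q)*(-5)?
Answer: 25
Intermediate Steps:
v(q) = -10*q (v(q) = (2*q)*(-5) = -10*q)
(-2 + 1)²*v(-2) + 5 = (-2 + 1)²*(-10*(-2)) + 5 = (-1)²*20 + 5 = 1*20 + 5 = 20 + 5 = 25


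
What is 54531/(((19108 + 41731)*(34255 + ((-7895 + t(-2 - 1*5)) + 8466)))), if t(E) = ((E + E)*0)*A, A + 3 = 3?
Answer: 657/25527458 ≈ 2.5737e-5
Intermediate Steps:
A = 0 (A = -3 + 3 = 0)
t(E) = 0 (t(E) = ((E + E)*0)*0 = ((2*E)*0)*0 = 0*0 = 0)
54531/(((19108 + 41731)*(34255 + ((-7895 + t(-2 - 1*5)) + 8466)))) = 54531/(((19108 + 41731)*(34255 + ((-7895 + 0) + 8466)))) = 54531/((60839*(34255 + (-7895 + 8466)))) = 54531/((60839*(34255 + 571))) = 54531/((60839*34826)) = 54531/2118779014 = 54531*(1/2118779014) = 657/25527458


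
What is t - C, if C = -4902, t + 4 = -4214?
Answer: 684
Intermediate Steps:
t = -4218 (t = -4 - 4214 = -4218)
t - C = -4218 - 1*(-4902) = -4218 + 4902 = 684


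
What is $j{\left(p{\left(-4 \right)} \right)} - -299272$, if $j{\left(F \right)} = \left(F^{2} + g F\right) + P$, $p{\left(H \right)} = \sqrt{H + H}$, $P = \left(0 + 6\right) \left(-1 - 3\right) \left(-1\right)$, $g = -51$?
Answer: $299288 - 102 i \sqrt{2} \approx 2.9929 \cdot 10^{5} - 144.25 i$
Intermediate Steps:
$P = 24$ ($P = 6 \left(\left(-4\right) \left(-1\right)\right) = 6 \cdot 4 = 24$)
$p{\left(H \right)} = \sqrt{2} \sqrt{H}$ ($p{\left(H \right)} = \sqrt{2 H} = \sqrt{2} \sqrt{H}$)
$j{\left(F \right)} = 24 + F^{2} - 51 F$ ($j{\left(F \right)} = \left(F^{2} - 51 F\right) + 24 = 24 + F^{2} - 51 F$)
$j{\left(p{\left(-4 \right)} \right)} - -299272 = \left(24 + \left(\sqrt{2} \sqrt{-4}\right)^{2} - 51 \sqrt{2} \sqrt{-4}\right) - -299272 = \left(24 + \left(\sqrt{2} \cdot 2 i\right)^{2} - 51 \sqrt{2} \cdot 2 i\right) + 299272 = \left(24 + \left(2 i \sqrt{2}\right)^{2} - 51 \cdot 2 i \sqrt{2}\right) + 299272 = \left(24 - 8 - 102 i \sqrt{2}\right) + 299272 = \left(16 - 102 i \sqrt{2}\right) + 299272 = 299288 - 102 i \sqrt{2}$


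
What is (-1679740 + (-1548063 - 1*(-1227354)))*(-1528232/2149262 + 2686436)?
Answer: -5775149512061809000/1074631 ≈ -5.3741e+12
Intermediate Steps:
(-1679740 + (-1548063 - 1*(-1227354)))*(-1528232/2149262 + 2686436) = (-1679740 + (-1548063 + 1227354))*(-1528232*1/2149262 + 2686436) = (-1679740 - 320709)*(-764116/1074631 + 2686436) = -2000449*2886926641000/1074631 = -5775149512061809000/1074631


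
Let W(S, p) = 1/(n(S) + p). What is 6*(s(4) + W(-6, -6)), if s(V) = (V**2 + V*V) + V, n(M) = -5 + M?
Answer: 3666/17 ≈ 215.65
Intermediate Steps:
s(V) = V + 2*V**2 (s(V) = (V**2 + V**2) + V = 2*V**2 + V = V + 2*V**2)
W(S, p) = 1/(-5 + S + p) (W(S, p) = 1/((-5 + S) + p) = 1/(-5 + S + p))
6*(s(4) + W(-6, -6)) = 6*(4*(1 + 2*4) + 1/(-5 - 6 - 6)) = 6*(4*(1 + 8) + 1/(-17)) = 6*(4*9 - 1/17) = 6*(36 - 1/17) = 6*(611/17) = 3666/17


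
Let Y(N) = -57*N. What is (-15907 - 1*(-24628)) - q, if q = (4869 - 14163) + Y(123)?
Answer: 25026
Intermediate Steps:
q = -16305 (q = (4869 - 14163) - 57*123 = -9294 - 7011 = -16305)
(-15907 - 1*(-24628)) - q = (-15907 - 1*(-24628)) - 1*(-16305) = (-15907 + 24628) + 16305 = 8721 + 16305 = 25026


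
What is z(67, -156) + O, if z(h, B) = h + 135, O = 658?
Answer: 860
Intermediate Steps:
z(h, B) = 135 + h
z(67, -156) + O = (135 + 67) + 658 = 202 + 658 = 860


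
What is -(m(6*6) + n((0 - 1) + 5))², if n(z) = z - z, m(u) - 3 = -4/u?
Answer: -676/81 ≈ -8.3457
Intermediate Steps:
m(u) = 3 - 4/u
n(z) = 0
-(m(6*6) + n((0 - 1) + 5))² = -((3 - 4/(6*6)) + 0)² = -((3 - 4/36) + 0)² = -((3 - 4*1/36) + 0)² = -((3 - ⅑) + 0)² = -(26/9 + 0)² = -(26/9)² = -1*676/81 = -676/81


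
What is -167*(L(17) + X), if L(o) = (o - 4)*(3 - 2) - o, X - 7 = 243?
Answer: -41082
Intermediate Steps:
X = 250 (X = 7 + 243 = 250)
L(o) = -4 (L(o) = (-4 + o)*1 - o = (-4 + o) - o = -4)
-167*(L(17) + X) = -167*(-4 + 250) = -167*246 = -41082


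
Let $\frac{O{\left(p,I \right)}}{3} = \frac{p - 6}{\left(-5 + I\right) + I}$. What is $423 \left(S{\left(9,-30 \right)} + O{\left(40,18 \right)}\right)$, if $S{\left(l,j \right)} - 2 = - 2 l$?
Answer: $- \frac{166662}{31} \approx -5376.2$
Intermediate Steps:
$S{\left(l,j \right)} = 2 - 2 l$
$O{\left(p,I \right)} = \frac{3 \left(-6 + p\right)}{-5 + 2 I}$ ($O{\left(p,I \right)} = 3 \frac{p - 6}{\left(-5 + I\right) + I} = 3 \frac{-6 + p}{-5 + 2 I} = \frac{3 \left(-6 + p\right)}{-5 + 2 I}$)
$423 \left(S{\left(9,-30 \right)} + O{\left(40,18 \right)}\right) = 423 \left(\left(2 - 18\right) + \frac{3 \left(-6 + 40\right)}{-5 + 2 \cdot 18}\right) = 423 \left(\left(2 - 18\right) + 3 \frac{1}{-5 + 36} \cdot 34\right) = 423 \left(-16 + 3 \cdot \frac{1}{31} \cdot 34\right) = 423 \left(-16 + \frac{102}{31}\right) = 423 \left(- \frac{394}{31}\right) = - \frac{166662}{31}$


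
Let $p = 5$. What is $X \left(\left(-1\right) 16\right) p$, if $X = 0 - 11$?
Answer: $880$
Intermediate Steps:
$X = -11$ ($X = 0 - 11 = -11$)
$X \left(\left(-1\right) 16\right) p = - 11 \left(\left(-1\right) 16\right) 5 = \left(-11\right) \left(-16\right) 5 = 176 \cdot 5 = 880$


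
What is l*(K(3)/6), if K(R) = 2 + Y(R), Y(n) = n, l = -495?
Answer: -825/2 ≈ -412.50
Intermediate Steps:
K(R) = 2 + R
l*(K(3)/6) = -495*(2 + 3)/6 = -2475/6 = -495*⅚ = -825/2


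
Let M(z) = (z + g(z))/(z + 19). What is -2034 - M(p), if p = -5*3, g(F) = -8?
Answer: -8113/4 ≈ -2028.3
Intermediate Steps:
p = -15
M(z) = (-8 + z)/(19 + z) (M(z) = (z - 8)/(z + 19) = (-8 + z)/(19 + z))
-2034 - M(p) = -2034 - (-8 - 15)/(19 - 15) = -2034 - (-23)/4 = -2034 - 1*(-23/4) = -2034 + 23/4 = -8113/4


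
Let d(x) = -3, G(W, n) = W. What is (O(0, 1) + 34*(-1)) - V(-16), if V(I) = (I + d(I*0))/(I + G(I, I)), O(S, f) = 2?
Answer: -1043/32 ≈ -32.594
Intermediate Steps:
V(I) = (-3 + I)/(2*I) (V(I) = (I - 3)/(I + I) = (-3 + I)/((2*I)) = (-3 + I)*(1/(2*I)) = (-3 + I)/(2*I))
(O(0, 1) + 34*(-1)) - V(-16) = (2 + 34*(-1)) - (-3 - 16)/(2*(-16)) = (2 - 34) - (-1)*(-19)/(2*16) = -32 - 1*19/32 = -32 - 19/32 = -1043/32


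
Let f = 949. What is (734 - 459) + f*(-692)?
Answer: -656433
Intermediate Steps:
(734 - 459) + f*(-692) = (734 - 459) + 949*(-692) = 275 - 656708 = -656433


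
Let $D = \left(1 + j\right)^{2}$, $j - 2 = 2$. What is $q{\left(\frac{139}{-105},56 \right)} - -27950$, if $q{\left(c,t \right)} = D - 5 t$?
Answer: $27695$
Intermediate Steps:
$j = 4$ ($j = 2 + 2 = 4$)
$D = 25$ ($D = \left(1 + 4\right)^{2} = 5^{2} = 25$)
$q{\left(c,t \right)} = 25 - 5 t$
$q{\left(\frac{139}{-105},56 \right)} - -27950 = \left(25 - 280\right) - -27950 = \left(25 - 280\right) + 27950 = -255 + 27950 = 27695$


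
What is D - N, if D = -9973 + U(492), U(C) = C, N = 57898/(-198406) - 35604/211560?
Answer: -385604179533/40673230 ≈ -9480.5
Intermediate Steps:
N = -18714097/40673230 (N = 57898*(-1/198406) - 35604*1/211560 = -28949/99203 - 69/410 = -18714097/40673230 ≈ -0.46011)
D = -9481 (D = -9973 + 492 = -9481)
D - N = -9481 - 1*(-18714097/40673230) = -9481 + 18714097/40673230 = -385604179533/40673230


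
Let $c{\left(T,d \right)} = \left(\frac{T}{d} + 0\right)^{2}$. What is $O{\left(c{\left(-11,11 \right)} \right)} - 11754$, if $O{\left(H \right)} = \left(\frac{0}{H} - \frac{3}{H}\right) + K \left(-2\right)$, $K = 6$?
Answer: $-11769$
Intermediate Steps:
$c{\left(T,d \right)} = \frac{T^{2}}{d^{2}}$ ($c{\left(T,d \right)} = \left(\frac{T}{d}\right)^{2} = \frac{T^{2}}{d^{2}}$)
$O{\left(H \right)} = -12 - \frac{3}{H}$ ($O{\left(H \right)} = \left(\frac{0}{H} - \frac{3}{H}\right) + 6 \left(-2\right) = \left(0 - \frac{3}{H}\right) - 12 = - \frac{3}{H} - 12 = -12 - \frac{3}{H}$)
$O{\left(c{\left(-11,11 \right)} \right)} - 11754 = \left(-12 - \frac{3}{\left(-11\right)^{2} \cdot \frac{1}{121}}\right) - 11754 = \left(-12 - \frac{3}{121 \cdot \frac{1}{121}}\right) - 11754 = \left(-12 - \frac{3}{1}\right) - 11754 = \left(-12 - 3\right) - 11754 = -15 - 11754 = -11769$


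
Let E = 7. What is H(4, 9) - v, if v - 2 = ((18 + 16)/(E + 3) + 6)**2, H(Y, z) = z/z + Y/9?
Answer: -20006/225 ≈ -88.916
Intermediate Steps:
H(Y, z) = 1 + Y/9 (H(Y, z) = 1 + Y*(1/9) = 1 + Y/9)
v = 2259/25 (v = 2 + ((18 + 16)/(7 + 3) + 6)**2 = 2 + (34/10 + 6)**2 = 2 + (34*(1/10) + 6)**2 = 2 + (17/5 + 6)**2 = 2 + (47/5)**2 = 2 + 2209/25 = 2259/25 ≈ 90.360)
H(4, 9) - v = (1 + (1/9)*4) - 1*2259/25 = (1 + 4/9) - 2259/25 = 13/9 - 2259/25 = -20006/225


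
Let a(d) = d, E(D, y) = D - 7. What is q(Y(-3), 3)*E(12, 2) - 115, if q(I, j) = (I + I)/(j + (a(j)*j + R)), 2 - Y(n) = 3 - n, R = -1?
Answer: -1305/11 ≈ -118.64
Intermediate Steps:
E(D, y) = -7 + D
Y(n) = -1 + n (Y(n) = 2 - (3 - n) = 2 + (-3 + n) = -1 + n)
q(I, j) = 2*I/(-1 + j + j**2) (q(I, j) = (I + I)/(j + (j*j - 1)) = (2*I)/(j + (j**2 - 1)) = (2*I)/(j + (-1 + j**2)) = (2*I)/(-1 + j + j**2) = 2*I/(-1 + j + j**2))
q(Y(-3), 3)*E(12, 2) - 115 = (2*(-1 - 3)/(-1 + 3 + 3**2))*(-7 + 12) - 115 = (2*(-4)/(-1 + 3 + 9))*5 - 115 = (2*(-4)/11)*5 - 115 = (2*(-4)*(1/11))*5 - 115 = -8/11*5 - 115 = -40/11 - 115 = -1305/11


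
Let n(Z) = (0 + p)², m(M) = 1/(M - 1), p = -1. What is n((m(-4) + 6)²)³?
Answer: 1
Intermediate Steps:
m(M) = 1/(-1 + M)
n(Z) = 1 (n(Z) = (0 - 1)² = (-1)² = 1)
n((m(-4) + 6)²)³ = 1³ = 1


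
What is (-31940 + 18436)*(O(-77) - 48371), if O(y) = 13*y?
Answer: 666719488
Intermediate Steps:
(-31940 + 18436)*(O(-77) - 48371) = (-31940 + 18436)*(13*(-77) - 48371) = -13504*(-1001 - 48371) = -13504*(-49372) = 666719488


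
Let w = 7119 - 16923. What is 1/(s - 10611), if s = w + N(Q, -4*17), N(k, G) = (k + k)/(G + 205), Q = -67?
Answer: -137/2796989 ≈ -4.8981e-5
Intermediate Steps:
w = -9804
N(k, G) = 2*k/(205 + G) (N(k, G) = (2*k)/(205 + G) = 2*k/(205 + G))
s = -1343282/137 (s = -9804 + 2*(-67)/(205 - 4*17) = -9804 + 2*(-67)/(205 - 68) = -9804 + 2*(-67)/137 = -9804 + 2*(-67)*(1/137) = -9804 - 134/137 = -1343282/137 ≈ -9805.0)
1/(s - 10611) = 1/(-1343282/137 - 10611) = 1/(-2796989/137) = -137/2796989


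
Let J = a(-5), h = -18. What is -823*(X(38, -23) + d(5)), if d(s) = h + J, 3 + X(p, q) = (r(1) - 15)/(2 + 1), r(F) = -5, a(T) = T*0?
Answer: 68309/3 ≈ 22770.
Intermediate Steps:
a(T) = 0
J = 0
X(p, q) = -29/3 (X(p, q) = -3 + (-5 - 15)/(2 + 1) = -3 - 20/3 = -29/3)
d(s) = -18 (d(s) = -18 + 0 = -18)
-823*(X(38, -23) + d(5)) = -823*(-29/3 - 18) = -823*(-83/3) = 68309/3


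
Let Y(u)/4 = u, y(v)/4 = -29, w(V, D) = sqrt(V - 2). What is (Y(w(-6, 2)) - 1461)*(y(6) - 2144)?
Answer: 3301860 - 18080*I*sqrt(2) ≈ 3.3019e+6 - 25569.0*I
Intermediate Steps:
w(V, D) = sqrt(-2 + V)
y(v) = -116 (y(v) = 4*(-29) = -116)
Y(u) = 4*u
(Y(w(-6, 2)) - 1461)*(y(6) - 2144) = (4*sqrt(-2 - 6) - 1461)*(-116 - 2144) = (4*sqrt(-8) - 1461)*(-2260) = (4*(2*I*sqrt(2)) - 1461)*(-2260) = (8*I*sqrt(2) - 1461)*(-2260) = (-1461 + 8*I*sqrt(2))*(-2260) = 3301860 - 18080*I*sqrt(2)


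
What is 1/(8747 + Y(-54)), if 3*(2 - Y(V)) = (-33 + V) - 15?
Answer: 1/8783 ≈ 0.00011386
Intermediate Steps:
Y(V) = 18 - V/3 (Y(V) = 2 - ((-33 + V) - 15)/3 = 2 - (-48 + V)/3 = 2 + (16 - V/3) = 18 - V/3)
1/(8747 + Y(-54)) = 1/(8747 + (18 - ⅓*(-54))) = 1/(8747 + (18 + 18)) = 1/(8747 + 36) = 1/8783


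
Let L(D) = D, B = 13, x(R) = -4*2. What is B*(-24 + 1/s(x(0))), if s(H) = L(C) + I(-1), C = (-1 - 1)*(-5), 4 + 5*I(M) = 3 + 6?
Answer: -3419/11 ≈ -310.82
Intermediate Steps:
x(R) = -8
I(M) = 1 (I(M) = -4/5 + (3 + 6)/5 = -4/5 + (1/5)*9 = -4/5 + 9/5 = 1)
C = 10 (C = -2*(-5) = 10)
s(H) = 11 (s(H) = 10 + 1 = 11)
B*(-24 + 1/s(x(0))) = 13*(-24 + 1/11) = 13*(-263/11) = -3419/11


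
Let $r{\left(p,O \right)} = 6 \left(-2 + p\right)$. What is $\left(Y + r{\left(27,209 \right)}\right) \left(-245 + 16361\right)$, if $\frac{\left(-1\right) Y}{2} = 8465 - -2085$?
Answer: $-337630200$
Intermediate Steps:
$Y = -21100$ ($Y = - 2 \left(8465 - -2085\right) = - 2 \left(8465 + \left(-8113 + 10198\right)\right) = - 2 \left(8465 + 2085\right) = \left(-2\right) 10550 = -21100$)
$r{\left(p,O \right)} = -12 + 6 p$
$\left(Y + r{\left(27,209 \right)}\right) \left(-245 + 16361\right) = \left(-21100 + \left(-12 + 6 \cdot 27\right)\right) \left(-245 + 16361\right) = \left(-21100 + \left(-12 + 162\right)\right) 16116 = \left(-21100 + 150\right) 16116 = \left(-20950\right) 16116 = -337630200$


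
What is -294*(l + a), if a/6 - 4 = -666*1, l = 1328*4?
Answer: -393960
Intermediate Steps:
l = 5312
a = -3972 (a = 24 + 6*(-666*1) = 24 + 6*(-666) = 24 - 3996 = -3972)
-294*(l + a) = -294*(5312 - 3972) = -294*1340 = -393960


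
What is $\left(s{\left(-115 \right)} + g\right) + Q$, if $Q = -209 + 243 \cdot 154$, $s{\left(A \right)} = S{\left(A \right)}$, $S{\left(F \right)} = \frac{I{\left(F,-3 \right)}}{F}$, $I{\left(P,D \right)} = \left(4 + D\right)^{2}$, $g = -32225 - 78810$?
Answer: $- \frac{8489531}{115} \approx -73822.0$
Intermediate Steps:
$g = -111035$
$S{\left(F \right)} = \frac{1}{F}$ ($S{\left(F \right)} = \frac{\left(4 - 3\right)^{2}}{F} = \frac{1^{2}}{F} = 1 \frac{1}{F} = \frac{1}{F}$)
$s{\left(A \right)} = \frac{1}{A}$
$Q = 37213$ ($Q = -209 + 37422 = 37213$)
$\left(s{\left(-115 \right)} + g\right) + Q = \left(\frac{1}{-115} - 111035\right) + 37213 = \left(- \frac{1}{115} - 111035\right) + 37213 = - \frac{12769026}{115} + 37213 = - \frac{8489531}{115}$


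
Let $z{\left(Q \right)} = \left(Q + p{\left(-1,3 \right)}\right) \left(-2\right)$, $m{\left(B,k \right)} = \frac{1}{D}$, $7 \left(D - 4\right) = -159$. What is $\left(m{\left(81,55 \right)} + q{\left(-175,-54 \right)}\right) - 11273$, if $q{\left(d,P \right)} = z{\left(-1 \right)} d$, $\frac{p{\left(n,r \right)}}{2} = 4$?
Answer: $- \frac{1155820}{131} \approx -8823.0$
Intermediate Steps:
$D = - \frac{131}{7}$ ($D = 4 + \frac{1}{7} \left(-159\right) = 4 - \frac{159}{7} = - \frac{131}{7} \approx -18.714$)
$p{\left(n,r \right)} = 8$ ($p{\left(n,r \right)} = 2 \cdot 4 = 8$)
$m{\left(B,k \right)} = - \frac{7}{131}$ ($m{\left(B,k \right)} = \frac{1}{- \frac{131}{7}} = - \frac{7}{131}$)
$z{\left(Q \right)} = -16 - 2 Q$ ($z{\left(Q \right)} = \left(Q + 8\right) \left(-2\right) = \left(8 + Q\right) \left(-2\right) = -16 - 2 Q$)
$q{\left(d,P \right)} = - 14 d$ ($q{\left(d,P \right)} = \left(-16 - -2\right) d = \left(-16 + 2\right) d = - 14 d$)
$\left(m{\left(81,55 \right)} + q{\left(-175,-54 \right)}\right) - 11273 = \left(- \frac{7}{131} - -2450\right) - 11273 = \left(- \frac{7}{131} + 2450\right) - 11273 = \frac{320943}{131} - 11273 = - \frac{1155820}{131}$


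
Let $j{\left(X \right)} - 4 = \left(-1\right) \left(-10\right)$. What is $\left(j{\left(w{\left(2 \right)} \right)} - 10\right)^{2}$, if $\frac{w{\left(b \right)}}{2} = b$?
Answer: $16$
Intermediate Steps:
$w{\left(b \right)} = 2 b$
$j{\left(X \right)} = 14$ ($j{\left(X \right)} = 4 - -10 = 4 + 10 = 14$)
$\left(j{\left(w{\left(2 \right)} \right)} - 10\right)^{2} = \left(14 - 10\right)^{2} = 4^{2} = 16$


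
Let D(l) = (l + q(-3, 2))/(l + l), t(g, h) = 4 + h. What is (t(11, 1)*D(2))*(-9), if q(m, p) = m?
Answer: 45/4 ≈ 11.250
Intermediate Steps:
D(l) = (-3 + l)/(2*l) (D(l) = (l - 3)/(l + l) = (-3 + l)/((2*l)) = (-3 + l)*(1/(2*l)) = (-3 + l)/(2*l))
(t(11, 1)*D(2))*(-9) = ((4 + 1)*((1/2)*(-3 + 2)/2))*(-9) = (5*((1/2)*(1/2)*(-1)))*(-9) = (5*(-1/4))*(-9) = -5/4*(-9) = 45/4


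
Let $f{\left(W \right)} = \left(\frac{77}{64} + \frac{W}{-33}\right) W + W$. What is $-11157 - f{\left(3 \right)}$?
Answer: $- \frac{7858989}{704} \approx -11163.0$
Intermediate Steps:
$f{\left(W \right)} = W + W \left(\frac{77}{64} - \frac{W}{33}\right)$ ($f{\left(W \right)} = \left(77 \cdot \frac{1}{64} + W \left(- \frac{1}{33}\right)\right) W + W = \left(\frac{77}{64} - \frac{W}{33}\right) W + W = W \left(\frac{77}{64} - \frac{W}{33}\right) + W = W + W \left(\frac{77}{64} - \frac{W}{33}\right)$)
$-11157 - f{\left(3 \right)} = -11157 - \frac{1}{2112} \cdot 3 \left(4653 - 192\right) = -11157 - \frac{1}{2112} \cdot 3 \cdot 4461 = -11157 - \frac{4461}{704} = - \frac{7858989}{704}$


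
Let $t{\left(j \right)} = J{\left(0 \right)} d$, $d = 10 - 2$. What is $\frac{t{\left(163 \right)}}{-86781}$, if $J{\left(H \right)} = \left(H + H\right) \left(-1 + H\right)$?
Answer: $0$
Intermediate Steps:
$d = 8$
$J{\left(H \right)} = 2 H \left(-1 + H\right)$
$t{\left(j \right)} = 0$ ($t{\left(j \right)} = 2 \cdot 0 \left(-1 + 0\right) 8 = 2 \cdot 0 \left(-1\right) 8 = 0 \cdot 8 = 0$)
$\frac{t{\left(163 \right)}}{-86781} = \frac{0}{-86781} = 0 \left(- \frac{1}{86781}\right) = 0$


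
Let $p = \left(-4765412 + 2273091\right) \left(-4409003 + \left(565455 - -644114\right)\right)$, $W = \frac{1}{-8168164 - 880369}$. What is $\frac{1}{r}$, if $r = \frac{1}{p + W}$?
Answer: $\frac{72153151861868257361}{9048533} \approx 7.974 \cdot 10^{12}$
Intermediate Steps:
$W = - \frac{1}{9048533}$ ($W = \frac{1}{-9048533} = - \frac{1}{9048533} \approx -1.1052 \cdot 10^{-7}$)
$p = 7974016546314$ ($p = - 2492321 \left(-4409003 + \left(565455 + 644114\right)\right) = - 2492321 \left(-4409003 + 1209569\right) = \left(-2492321\right) \left(-3199434\right) = 7974016546314$)
$r = \frac{9048533}{72153151861868257361}$ ($r = \frac{1}{7974016546314 - \frac{1}{9048533}} = \frac{1}{\frac{72153151861868257361}{9048533}} = \frac{9048533}{72153151861868257361} \approx 1.2541 \cdot 10^{-13}$)
$\frac{1}{r} = \frac{1}{\frac{9048533}{72153151861868257361}} = \frac{72153151861868257361}{9048533}$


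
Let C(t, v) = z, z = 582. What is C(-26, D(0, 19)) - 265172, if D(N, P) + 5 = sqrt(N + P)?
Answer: -264590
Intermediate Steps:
D(N, P) = -5 + sqrt(N + P)
C(t, v) = 582
C(-26, D(0, 19)) - 265172 = 582 - 265172 = -264590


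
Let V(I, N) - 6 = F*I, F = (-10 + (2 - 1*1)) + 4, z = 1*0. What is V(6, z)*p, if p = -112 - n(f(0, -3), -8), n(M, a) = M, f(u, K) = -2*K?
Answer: 2832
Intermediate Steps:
z = 0
F = -5 (F = (-10 + (2 - 1)) + 4 = (-10 + 1) + 4 = -9 + 4 = -5)
V(I, N) = 6 - 5*I
p = -118 (p = -112 - (-2)*(-3) = -112 - 1*6 = -112 - 6 = -118)
V(6, z)*p = (6 - 5*6)*(-118) = (6 - 30)*(-118) = -24*(-118) = 2832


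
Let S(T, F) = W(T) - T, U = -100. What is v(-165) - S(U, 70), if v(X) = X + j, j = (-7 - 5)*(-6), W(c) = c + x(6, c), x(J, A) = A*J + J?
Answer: 501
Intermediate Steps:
x(J, A) = J + A*J
W(c) = 6 + 7*c (W(c) = c + 6*(1 + c) = c + (6 + 6*c) = 6 + 7*c)
j = 72 (j = -12*(-6) = 72)
S(T, F) = 6 + 6*T (S(T, F) = (6 + 7*T) - T = 6 + 6*T)
v(X) = 72 + X (v(X) = X + 72 = 72 + X)
v(-165) - S(U, 70) = (72 - 165) - (6 + 6*(-100)) = -93 - (6 - 600) = -93 - 1*(-594) = -93 + 594 = 501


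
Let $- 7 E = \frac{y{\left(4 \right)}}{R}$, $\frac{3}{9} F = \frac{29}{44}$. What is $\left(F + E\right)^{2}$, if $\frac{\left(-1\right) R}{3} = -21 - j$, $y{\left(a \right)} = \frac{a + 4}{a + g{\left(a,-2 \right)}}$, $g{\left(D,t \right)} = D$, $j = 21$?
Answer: $\frac{1470339025}{376515216} \approx 3.9051$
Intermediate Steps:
$y{\left(a \right)} = \frac{4 + a}{2 a}$ ($y{\left(a \right)} = \frac{a + 4}{a + a} = \frac{4 + a}{2 a}$)
$R = 126$ ($R = - 3 \left(-21 - 21\right) = \left(-3\right) \left(-42\right) = 126$)
$F = \frac{87}{44}$ ($F = 3 \cdot \frac{29}{44} = \frac{87}{44} \approx 1.9773$)
$E = - \frac{1}{882}$ ($E = - \frac{\frac{4 + 4}{2 \cdot 4} \cdot \frac{1}{126}}{7} = - \frac{\frac{1}{2} \cdot \frac{1}{4} \cdot 8 \cdot \frac{1}{126}}{7} = - \frac{1 \cdot \frac{1}{126}}{7} = \left(- \frac{1}{7}\right) \frac{1}{126} = - \frac{1}{882} \approx -0.0011338$)
$\left(F + E\right)^{2} = \left(\frac{87}{44} - \frac{1}{882}\right)^{2} = \left(\frac{38345}{19404}\right)^{2} = \frac{1470339025}{376515216}$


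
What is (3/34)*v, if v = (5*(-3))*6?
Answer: -135/17 ≈ -7.9412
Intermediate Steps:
v = -90 (v = -15*6 = -90)
(3/34)*v = (3/34)*(-90) = -135/17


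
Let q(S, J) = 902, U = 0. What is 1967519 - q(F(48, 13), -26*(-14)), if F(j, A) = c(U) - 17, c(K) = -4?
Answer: 1966617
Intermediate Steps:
F(j, A) = -21 (F(j, A) = -4 - 17 = -21)
1967519 - q(F(48, 13), -26*(-14)) = 1967519 - 1*902 = 1967519 - 902 = 1966617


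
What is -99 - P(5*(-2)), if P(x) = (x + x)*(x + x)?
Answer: -499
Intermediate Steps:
P(x) = 4*x**2 (P(x) = (2*x)*(2*x) = 4*x**2)
-99 - P(5*(-2)) = -99 - 4*(5*(-2))**2 = -99 - 4*(-10)**2 = -99 - 4*100 = -99 - 1*400 = -99 - 400 = -499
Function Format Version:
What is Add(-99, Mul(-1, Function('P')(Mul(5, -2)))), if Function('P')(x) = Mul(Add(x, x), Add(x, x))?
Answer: -499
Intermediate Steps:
Function('P')(x) = Mul(4, Pow(x, 2)) (Function('P')(x) = Mul(Mul(2, x), Mul(2, x)) = Mul(4, Pow(x, 2)))
Add(-99, Mul(-1, Function('P')(Mul(5, -2)))) = Add(-99, Mul(-1, Mul(4, Pow(Mul(5, -2), 2)))) = Add(-99, Mul(-1, Mul(4, Pow(-10, 2)))) = Add(-99, Mul(-1, Mul(4, 100))) = Add(-99, Mul(-1, 400)) = Add(-99, -400) = -499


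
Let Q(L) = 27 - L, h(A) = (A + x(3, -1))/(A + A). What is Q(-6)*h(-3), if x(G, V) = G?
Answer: 0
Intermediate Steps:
h(A) = (3 + A)/(2*A) (h(A) = (A + 3)/(A + A) = (3 + A)/((2*A)) = (3 + A)*(1/(2*A)) = (3 + A)/(2*A))
Q(-6)*h(-3) = (27 - 1*(-6))*((½)*(3 - 3)/(-3)) = (27 + 6)*((½)*(-⅓)*0) = 33*0 = 0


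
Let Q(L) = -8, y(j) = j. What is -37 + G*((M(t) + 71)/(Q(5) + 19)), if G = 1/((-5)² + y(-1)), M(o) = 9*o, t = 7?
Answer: -4817/132 ≈ -36.492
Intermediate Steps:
G = 1/24 (G = 1/((-5)² - 1) = 1/(25 - 1) = 1/24 ≈ 0.041667)
-37 + G*((M(t) + 71)/(Q(5) + 19)) = -37 + ((9*7 + 71)/(-8 + 19))/24 = -37 + ((63 + 71)/11)/24 = -37 + (134*(1/11))/24 = -37 + (1/24)*(134/11) = -37 + 67/132 = -4817/132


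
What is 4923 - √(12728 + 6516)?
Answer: 4923 - 2*√4811 ≈ 4784.3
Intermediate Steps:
4923 - √(12728 + 6516) = 4923 - √19244 = 4923 - 2*√4811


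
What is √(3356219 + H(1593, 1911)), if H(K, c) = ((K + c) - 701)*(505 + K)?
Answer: √9236913 ≈ 3039.2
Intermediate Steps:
H(K, c) = (505 + K)*(-701 + K + c) (H(K, c) = (-701 + K + c)*(505 + K) = (505 + K)*(-701 + K + c))
√(3356219 + H(1593, 1911)) = √(3356219 + (-354005 + 1593² - 196*1593 + 505*1911 + 1593*1911)) = √(3356219 + (-354005 + 2537649 - 312228 + 965055 + 3044223)) = √(3356219 + 5880694) = √9236913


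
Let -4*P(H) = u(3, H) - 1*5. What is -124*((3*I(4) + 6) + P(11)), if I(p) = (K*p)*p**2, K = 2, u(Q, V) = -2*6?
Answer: -48887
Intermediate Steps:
u(Q, V) = -12
P(H) = 17/4 (P(H) = -(-12 - 1*5)/4 = -(-12 - 5)/4 = -1/4*(-17) = 17/4)
I(p) = 2*p**3 (I(p) = (2*p)*p**2 = 2*p**3)
-124*((3*I(4) + 6) + P(11)) = -124*((3*(2*4**3) + 6) + 17/4) = -124*((3*(2*64) + 6) + 17/4) = -124*((3*128 + 6) + 17/4) = -124*((384 + 6) + 17/4) = -124*(390 + 17/4) = -124*1577/4 = -48887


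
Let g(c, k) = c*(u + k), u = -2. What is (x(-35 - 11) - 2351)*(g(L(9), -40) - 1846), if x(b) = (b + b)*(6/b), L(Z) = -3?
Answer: 4023080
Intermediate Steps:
x(b) = 12 (x(b) = (2*b)*(6/b) = 12)
g(c, k) = c*(-2 + k)
(x(-35 - 11) - 2351)*(g(L(9), -40) - 1846) = (12 - 2351)*(-3*(-2 - 40) - 1846) = -2339*(-3*(-42) - 1846) = -2339*(126 - 1846) = -2339*(-1720) = 4023080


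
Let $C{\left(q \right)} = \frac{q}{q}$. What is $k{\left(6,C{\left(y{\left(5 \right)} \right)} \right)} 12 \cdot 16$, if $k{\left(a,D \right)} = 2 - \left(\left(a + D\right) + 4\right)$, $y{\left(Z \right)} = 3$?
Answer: $-1728$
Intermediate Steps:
$C{\left(q \right)} = 1$
$k{\left(a,D \right)} = -2 - D - a$ ($k{\left(a,D \right)} = 2 - \left(\left(D + a\right) + 4\right) = 2 - \left(4 + D + a\right) = -2 - D - a$)
$k{\left(6,C{\left(y{\left(5 \right)} \right)} \right)} 12 \cdot 16 = \left(-2 - 1 - 6\right) 12 \cdot 16 = \left(-9\right) 12 \cdot 16 = \left(-108\right) 16 = -1728$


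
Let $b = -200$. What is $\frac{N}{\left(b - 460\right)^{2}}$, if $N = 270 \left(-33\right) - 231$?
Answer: $- \frac{277}{13200} \approx -0.020985$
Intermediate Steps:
$N = -9141$ ($N = -8910 - 231 = -9141$)
$\frac{N}{\left(b - 460\right)^{2}} = - \frac{9141}{\left(-200 - 460\right)^{2}} = - \frac{9141}{\left(-660\right)^{2}} = - \frac{9141}{435600} = \left(-9141\right) \frac{1}{435600} = - \frac{277}{13200}$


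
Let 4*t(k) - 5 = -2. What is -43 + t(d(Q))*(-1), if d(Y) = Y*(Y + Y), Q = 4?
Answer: -175/4 ≈ -43.750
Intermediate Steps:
d(Y) = 2*Y**2 (d(Y) = Y*(2*Y) = 2*Y**2)
t(k) = 3/4 (t(k) = 5/4 + (1/4)*(-2) = 5/4 - 1/2 = 3/4)
-43 + t(d(Q))*(-1) = -43 + (3/4)*(-1) = -43 - 3/4 = -175/4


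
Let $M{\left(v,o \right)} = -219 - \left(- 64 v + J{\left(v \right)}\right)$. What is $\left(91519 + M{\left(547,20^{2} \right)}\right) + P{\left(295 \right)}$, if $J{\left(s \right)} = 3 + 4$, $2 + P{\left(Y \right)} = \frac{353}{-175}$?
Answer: $\frac{22101972}{175} \approx 1.263 \cdot 10^{5}$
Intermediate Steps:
$P{\left(Y \right)} = - \frac{703}{175}$ ($P{\left(Y \right)} = -2 + \frac{353}{-175} = -2 + 353 \left(- \frac{1}{175}\right) = -2 - \frac{353}{175} = - \frac{703}{175}$)
$J{\left(s \right)} = 7$
$M{\left(v,o \right)} = -226 + 64 v$ ($M{\left(v,o \right)} = -219 - \left(- 64 v + 7\right) = -219 - \left(7 - 64 v\right) = -219 + \left(-7 + 64 v\right) = -226 + 64 v$)
$\left(91519 + M{\left(547,20^{2} \right)}\right) + P{\left(295 \right)} = \left(91519 + \left(-226 + 64 \cdot 547\right)\right) - \frac{703}{175} = \left(91519 + \left(-226 + 35008\right)\right) - \frac{703}{175} = \left(91519 + 34782\right) - \frac{703}{175} = 126301 - \frac{703}{175} = \frac{22101972}{175}$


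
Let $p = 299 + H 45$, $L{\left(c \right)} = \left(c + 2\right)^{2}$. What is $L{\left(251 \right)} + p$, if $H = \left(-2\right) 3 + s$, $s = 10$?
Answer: $64488$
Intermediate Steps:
$L{\left(c \right)} = \left(2 + c\right)^{2}$
$H = 4$ ($H = \left(-2\right) 3 + 10 = -6 + 10 = 4$)
$p = 479$ ($p = 299 + 4 \cdot 45 = 299 + 180 = 479$)
$L{\left(251 \right)} + p = \left(2 + 251\right)^{2} + 479 = 253^{2} + 479 = 64009 + 479 = 64488$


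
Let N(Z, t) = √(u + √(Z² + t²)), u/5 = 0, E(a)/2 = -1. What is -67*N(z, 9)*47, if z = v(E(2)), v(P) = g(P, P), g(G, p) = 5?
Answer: -3149*106^(¼) ≈ -10104.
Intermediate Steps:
E(a) = -2 (E(a) = 2*(-1) = -2)
v(P) = 5
u = 0 (u = 5*0 = 0)
z = 5
N(Z, t) = (Z² + t²)^(¼) (N(Z, t) = √(0 + √(Z² + t²)) = √(√(Z² + t²)) = (Z² + t²)^(¼))
-67*N(z, 9)*47 = -67*(5² + 9²)^(¼)*47 = -67*(25 + 81)^(¼)*47 = -67*106^(¼)*47 = -3149*106^(¼)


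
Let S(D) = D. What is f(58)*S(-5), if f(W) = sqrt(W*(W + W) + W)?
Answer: -15*sqrt(754) ≈ -411.89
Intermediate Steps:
f(W) = sqrt(W + 2*W**2) (f(W) = sqrt(W*(2*W) + W) = sqrt(2*W**2 + W) = sqrt(W + 2*W**2))
f(58)*S(-5) = sqrt(58*(1 + 2*58))*(-5) = sqrt(58*(1 + 116))*(-5) = sqrt(58*117)*(-5) = sqrt(6786)*(-5) = (3*sqrt(754))*(-5) = -15*sqrt(754)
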